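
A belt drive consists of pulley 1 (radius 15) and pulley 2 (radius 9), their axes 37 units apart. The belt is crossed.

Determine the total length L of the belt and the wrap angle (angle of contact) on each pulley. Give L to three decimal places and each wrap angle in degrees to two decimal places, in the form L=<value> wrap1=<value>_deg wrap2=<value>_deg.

crossed belt: β = asin((r1+r2)/C) = asin(24/37) = 40.4398°
wrap1 = wrap2 = π + 2β = 260.8796°
tangent length = C·cosβ = 28.1603
L = (r1+r2)·wrap + 2·C·cosβ = 24·4.5532 + 2·28.1603 = 165.5975

L=165.597 wrap1=260.88_deg wrap2=260.88_deg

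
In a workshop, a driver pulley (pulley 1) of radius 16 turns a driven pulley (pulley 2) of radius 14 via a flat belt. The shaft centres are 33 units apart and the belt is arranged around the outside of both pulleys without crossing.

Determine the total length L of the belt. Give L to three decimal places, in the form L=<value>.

open belt: β = asin((r2−r1)/C) = asin(-2/33) = -3.4746°
wrap1 = π − 2β = 186.9492°
wrap2 = π + 2β = 173.0508°
tangent length = C·cosβ = 32.9393
L = r1·wrap1 + r2·wrap2 + 2·C·cosβ = 16·3.2629 + 14·3.0203 + 2·32.9393 = 160.3690

L=160.369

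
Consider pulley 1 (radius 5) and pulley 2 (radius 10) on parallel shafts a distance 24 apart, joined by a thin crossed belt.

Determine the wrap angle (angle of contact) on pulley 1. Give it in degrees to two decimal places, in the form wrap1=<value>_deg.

crossed belt: β = asin((r1+r2)/C) = asin(15/24) = 38.6822°
wrap1 = wrap2 = π + 2β = 257.3644°

wrap1=257.36_deg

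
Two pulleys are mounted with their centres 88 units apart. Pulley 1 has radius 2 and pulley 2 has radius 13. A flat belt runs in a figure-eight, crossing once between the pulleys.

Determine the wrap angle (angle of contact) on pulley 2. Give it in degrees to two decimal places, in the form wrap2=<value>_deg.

crossed belt: β = asin((r1+r2)/C) = asin(15/88) = 9.8142°
wrap1 = wrap2 = π + 2β = 199.6285°

wrap2=199.63_deg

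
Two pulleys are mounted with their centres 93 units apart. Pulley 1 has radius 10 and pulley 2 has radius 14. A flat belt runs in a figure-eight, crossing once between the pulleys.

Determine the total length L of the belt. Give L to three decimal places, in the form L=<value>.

L=267.627

crossed belt: β = asin((r1+r2)/C) = asin(24/93) = 14.9552°
wrap1 = wrap2 = π + 2β = 209.9105°
tangent length = C·cosβ = 89.8499
L = (r1+r2)·wrap + 2·C·cosβ = 24·3.6636 + 2·89.8499 = 267.6269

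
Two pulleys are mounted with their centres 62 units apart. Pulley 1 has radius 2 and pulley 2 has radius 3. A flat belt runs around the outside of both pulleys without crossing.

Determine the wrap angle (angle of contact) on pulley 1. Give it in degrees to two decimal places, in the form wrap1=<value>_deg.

wrap1=178.15_deg

open belt: β = asin((r2−r1)/C) = asin(1/62) = 0.9242°
wrap1 = π − 2β = 178.1517°
wrap2 = π + 2β = 181.8483°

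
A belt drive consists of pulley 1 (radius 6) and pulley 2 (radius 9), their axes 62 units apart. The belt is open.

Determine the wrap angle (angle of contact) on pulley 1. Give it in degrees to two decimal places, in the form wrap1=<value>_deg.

wrap1=174.45_deg

open belt: β = asin((r2−r1)/C) = asin(3/62) = 2.7735°
wrap1 = π − 2β = 174.4531°
wrap2 = π + 2β = 185.5469°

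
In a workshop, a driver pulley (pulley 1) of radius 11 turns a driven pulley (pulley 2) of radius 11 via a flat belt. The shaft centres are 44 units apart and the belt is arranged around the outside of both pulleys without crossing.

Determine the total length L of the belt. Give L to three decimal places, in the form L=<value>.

L=157.115

open belt: β = asin((r2−r1)/C) = asin(0/44) = 0.0000°
wrap1 = π − 2β = 180.0000°
wrap2 = π + 2β = 180.0000°
tangent length = C·cosβ = 44.0000
L = r1·wrap1 + r2·wrap2 + 2·C·cosβ = 11·3.1416 + 11·3.1416 + 2·44.0000 = 157.1150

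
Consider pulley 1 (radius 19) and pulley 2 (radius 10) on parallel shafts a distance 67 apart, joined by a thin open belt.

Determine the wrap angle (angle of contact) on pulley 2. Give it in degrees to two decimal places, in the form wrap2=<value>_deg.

open belt: β = asin((r2−r1)/C) = asin(-9/67) = -7.7198°
wrap1 = π − 2β = 195.4396°
wrap2 = π + 2β = 164.5604°

wrap2=164.56_deg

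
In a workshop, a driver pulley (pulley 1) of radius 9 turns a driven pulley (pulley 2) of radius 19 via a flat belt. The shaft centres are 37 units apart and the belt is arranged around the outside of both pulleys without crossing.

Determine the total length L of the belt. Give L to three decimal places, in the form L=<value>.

open belt: β = asin((r2−r1)/C) = asin(10/37) = 15.6804°
wrap1 = π − 2β = 148.6393°
wrap2 = π + 2β = 211.3607°
tangent length = C·cosβ = 35.6230
L = r1·wrap1 + r2·wrap2 + 2·C·cosβ = 9·2.5942 + 19·3.6889 + 2·35.6230 = 164.6841

L=164.684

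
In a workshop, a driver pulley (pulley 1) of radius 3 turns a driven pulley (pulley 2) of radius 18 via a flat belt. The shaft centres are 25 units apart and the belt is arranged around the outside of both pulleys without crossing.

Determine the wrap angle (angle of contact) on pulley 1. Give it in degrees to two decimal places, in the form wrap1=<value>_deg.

wrap1=106.26_deg

open belt: β = asin((r2−r1)/C) = asin(15/25) = 36.8699°
wrap1 = π − 2β = 106.2602°
wrap2 = π + 2β = 253.7398°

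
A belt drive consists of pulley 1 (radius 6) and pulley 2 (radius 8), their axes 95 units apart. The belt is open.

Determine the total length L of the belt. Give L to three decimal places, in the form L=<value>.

open belt: β = asin((r2−r1)/C) = asin(2/95) = 1.2063°
wrap1 = π − 2β = 177.5874°
wrap2 = π + 2β = 182.4126°
tangent length = C·cosβ = 94.9789
L = r1·wrap1 + r2·wrap2 + 2·C·cosβ = 6·3.0995 + 8·3.1837 + 2·94.9789 = 234.0244

L=234.024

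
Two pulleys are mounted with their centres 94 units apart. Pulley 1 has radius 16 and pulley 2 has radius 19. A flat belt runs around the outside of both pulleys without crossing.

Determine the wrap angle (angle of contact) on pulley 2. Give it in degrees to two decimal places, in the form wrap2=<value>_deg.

wrap2=183.66_deg

open belt: β = asin((r2−r1)/C) = asin(3/94) = 1.8289°
wrap1 = π − 2β = 176.3422°
wrap2 = π + 2β = 183.6578°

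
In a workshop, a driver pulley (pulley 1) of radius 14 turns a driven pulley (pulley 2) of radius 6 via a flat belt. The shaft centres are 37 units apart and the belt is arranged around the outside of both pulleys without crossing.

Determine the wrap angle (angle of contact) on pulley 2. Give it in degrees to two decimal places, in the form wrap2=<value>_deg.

wrap2=155.03_deg

open belt: β = asin((r2−r1)/C) = asin(-8/37) = -12.4869°
wrap1 = π − 2β = 204.9738°
wrap2 = π + 2β = 155.0262°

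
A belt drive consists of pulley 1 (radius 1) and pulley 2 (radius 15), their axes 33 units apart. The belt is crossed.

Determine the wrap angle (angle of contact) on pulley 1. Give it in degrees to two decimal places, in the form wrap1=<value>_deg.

crossed belt: β = asin((r1+r2)/C) = asin(16/33) = 29.0025°
wrap1 = wrap2 = π + 2β = 238.0051°

wrap1=238.01_deg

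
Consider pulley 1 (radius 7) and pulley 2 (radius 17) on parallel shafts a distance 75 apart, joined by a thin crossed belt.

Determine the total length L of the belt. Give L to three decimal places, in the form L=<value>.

crossed belt: β = asin((r1+r2)/C) = asin(24/75) = 18.6629°
wrap1 = wrap2 = π + 2β = 217.3258°
tangent length = C·cosβ = 71.0563
L = (r1+r2)·wrap + 2·C·cosβ = 24·3.7931 + 2·71.0563 = 233.1459

L=233.146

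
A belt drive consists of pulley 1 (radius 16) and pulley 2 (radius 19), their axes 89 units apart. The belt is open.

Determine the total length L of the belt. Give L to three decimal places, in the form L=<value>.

open belt: β = asin((r2−r1)/C) = asin(3/89) = 1.9317°
wrap1 = π − 2β = 176.1366°
wrap2 = π + 2β = 183.8634°
tangent length = C·cosβ = 88.9494
L = r1·wrap1 + r2·wrap2 + 2·C·cosβ = 16·3.0742 + 19·3.2090 + 2·88.9494 = 288.0569

L=288.057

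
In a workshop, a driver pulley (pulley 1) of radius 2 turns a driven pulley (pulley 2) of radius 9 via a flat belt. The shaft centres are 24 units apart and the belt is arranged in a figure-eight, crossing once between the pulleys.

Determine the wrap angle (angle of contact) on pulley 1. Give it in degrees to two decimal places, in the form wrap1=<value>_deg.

crossed belt: β = asin((r1+r2)/C) = asin(11/24) = 27.2796°
wrap1 = wrap2 = π + 2β = 234.5592°

wrap1=234.56_deg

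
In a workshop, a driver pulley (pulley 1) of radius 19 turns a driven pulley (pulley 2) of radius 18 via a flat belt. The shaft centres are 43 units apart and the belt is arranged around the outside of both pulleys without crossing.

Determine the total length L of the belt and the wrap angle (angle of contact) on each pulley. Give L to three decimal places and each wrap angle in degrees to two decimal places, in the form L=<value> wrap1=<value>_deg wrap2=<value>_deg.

open belt: β = asin((r2−r1)/C) = asin(-1/43) = -1.3326°
wrap1 = π − 2β = 182.6652°
wrap2 = π + 2β = 177.3348°
tangent length = C·cosβ = 42.9884
L = r1·wrap1 + r2·wrap2 + 2·C·cosβ = 19·3.1881 + 18·3.0951 + 2·42.9884 = 202.2622

L=202.262 wrap1=182.67_deg wrap2=177.33_deg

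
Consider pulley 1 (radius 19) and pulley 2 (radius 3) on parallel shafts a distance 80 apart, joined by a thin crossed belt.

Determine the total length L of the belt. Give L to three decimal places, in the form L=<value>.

crossed belt: β = asin((r1+r2)/C) = asin(22/80) = 15.9620°
wrap1 = wrap2 = π + 2β = 211.9240°
tangent length = C·cosβ = 76.9155
L = (r1+r2)·wrap + 2·C·cosβ = 22·3.6988 + 2·76.9155 = 235.2041

L=235.204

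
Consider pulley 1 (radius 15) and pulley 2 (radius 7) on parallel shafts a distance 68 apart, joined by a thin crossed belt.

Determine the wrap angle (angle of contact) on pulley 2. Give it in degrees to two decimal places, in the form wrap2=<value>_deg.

crossed belt: β = asin((r1+r2)/C) = asin(22/68) = 18.8765°
wrap1 = wrap2 = π + 2β = 217.7530°

wrap2=217.75_deg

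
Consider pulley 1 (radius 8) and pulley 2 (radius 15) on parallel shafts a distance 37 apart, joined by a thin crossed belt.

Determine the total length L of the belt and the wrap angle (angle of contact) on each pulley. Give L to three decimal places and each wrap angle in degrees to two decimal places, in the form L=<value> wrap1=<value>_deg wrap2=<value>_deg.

crossed belt: β = asin((r1+r2)/C) = asin(23/37) = 38.4347°
wrap1 = wrap2 = π + 2β = 256.8693°
tangent length = C·cosβ = 28.9828
L = (r1+r2)·wrap + 2·C·cosβ = 23·4.4832 + 2·28.9828 = 161.0795

L=161.079 wrap1=256.87_deg wrap2=256.87_deg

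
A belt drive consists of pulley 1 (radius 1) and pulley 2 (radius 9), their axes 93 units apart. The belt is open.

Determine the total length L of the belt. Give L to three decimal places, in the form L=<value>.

L=218.105

open belt: β = asin((r2−r1)/C) = asin(8/93) = 4.9348°
wrap1 = π − 2β = 170.1305°
wrap2 = π + 2β = 189.8695°
tangent length = C·cosβ = 92.6553
L = r1·wrap1 + r2·wrap2 + 2·C·cosβ = 1·2.9693 + 9·3.3138 + 2·92.6553 = 218.1045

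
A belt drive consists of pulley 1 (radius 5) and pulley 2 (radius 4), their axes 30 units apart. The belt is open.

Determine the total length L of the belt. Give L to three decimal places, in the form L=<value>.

open belt: β = asin((r2−r1)/C) = asin(-1/30) = -1.9102°
wrap1 = π − 2β = 183.8204°
wrap2 = π + 2β = 176.1796°
tangent length = C·cosβ = 29.9833
L = r1·wrap1 + r2·wrap2 + 2·C·cosβ = 5·3.2083 + 4·3.0749 + 2·29.9833 = 88.3077

L=88.308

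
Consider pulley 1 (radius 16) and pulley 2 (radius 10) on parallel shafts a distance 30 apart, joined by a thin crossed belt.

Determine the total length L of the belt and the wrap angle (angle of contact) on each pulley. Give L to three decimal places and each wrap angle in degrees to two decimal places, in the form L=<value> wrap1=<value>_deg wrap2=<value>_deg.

crossed belt: β = asin((r1+r2)/C) = asin(26/30) = 60.0736°
wrap1 = wrap2 = π + 2β = 300.1471°
tangent length = C·cosβ = 14.9666
L = (r1+r2)·wrap + 2·C·cosβ = 26·5.2386 + 2·14.9666 = 166.1357

L=166.136 wrap1=300.15_deg wrap2=300.15_deg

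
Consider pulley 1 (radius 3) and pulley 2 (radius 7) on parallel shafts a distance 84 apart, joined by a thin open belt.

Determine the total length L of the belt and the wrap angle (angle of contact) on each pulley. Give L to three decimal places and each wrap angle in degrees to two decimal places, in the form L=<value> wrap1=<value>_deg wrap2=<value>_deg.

open belt: β = asin((r2−r1)/C) = asin(4/84) = 2.7294°
wrap1 = π − 2β = 174.5412°
wrap2 = π + 2β = 185.4588°
tangent length = C·cosβ = 83.9047
L = r1·wrap1 + r2·wrap2 + 2·C·cosβ = 3·3.0463 + 7·3.2369 + 2·83.9047 = 199.6064

L=199.606 wrap1=174.54_deg wrap2=185.46_deg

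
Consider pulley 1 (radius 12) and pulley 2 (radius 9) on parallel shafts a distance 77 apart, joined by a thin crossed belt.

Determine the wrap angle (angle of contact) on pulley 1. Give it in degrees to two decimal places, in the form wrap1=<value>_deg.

wrap1=211.65_deg

crossed belt: β = asin((r1+r2)/C) = asin(21/77) = 15.8266°
wrap1 = wrap2 = π + 2β = 211.6532°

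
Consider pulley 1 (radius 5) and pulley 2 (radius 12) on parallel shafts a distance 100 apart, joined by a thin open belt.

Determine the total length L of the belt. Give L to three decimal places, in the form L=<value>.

open belt: β = asin((r2−r1)/C) = asin(7/100) = 4.0140°
wrap1 = π − 2β = 171.9720°
wrap2 = π + 2β = 188.0280°
tangent length = C·cosβ = 99.7547
L = r1·wrap1 + r2·wrap2 + 2·C·cosβ = 5·3.0015 + 12·3.2817 + 2·99.7547 = 253.8973

L=253.897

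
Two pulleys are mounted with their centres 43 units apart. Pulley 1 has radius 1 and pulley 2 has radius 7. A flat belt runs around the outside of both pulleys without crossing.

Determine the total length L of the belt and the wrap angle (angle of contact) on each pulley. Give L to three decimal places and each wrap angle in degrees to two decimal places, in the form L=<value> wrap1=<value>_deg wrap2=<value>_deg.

L=111.971 wrap1=163.96_deg wrap2=196.04_deg

open belt: β = asin((r2−r1)/C) = asin(6/43) = 8.0209°
wrap1 = π − 2β = 163.9581°
wrap2 = π + 2β = 196.0419°
tangent length = C·cosβ = 42.5793
L = r1·wrap1 + r2·wrap2 + 2·C·cosβ = 1·2.8616 + 7·3.4216 + 2·42.5793 = 111.9713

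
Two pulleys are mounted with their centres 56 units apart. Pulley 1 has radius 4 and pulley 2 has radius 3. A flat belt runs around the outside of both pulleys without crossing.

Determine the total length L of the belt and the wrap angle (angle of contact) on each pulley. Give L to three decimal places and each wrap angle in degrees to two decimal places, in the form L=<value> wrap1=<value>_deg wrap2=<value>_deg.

open belt: β = asin((r2−r1)/C) = asin(-1/56) = -1.0232°
wrap1 = π − 2β = 182.0464°
wrap2 = π + 2β = 177.9536°
tangent length = C·cosβ = 55.9911
L = r1·wrap1 + r2·wrap2 + 2·C·cosβ = 4·3.1773 + 3·3.1059 + 2·55.9911 = 134.0090

L=134.009 wrap1=182.05_deg wrap2=177.95_deg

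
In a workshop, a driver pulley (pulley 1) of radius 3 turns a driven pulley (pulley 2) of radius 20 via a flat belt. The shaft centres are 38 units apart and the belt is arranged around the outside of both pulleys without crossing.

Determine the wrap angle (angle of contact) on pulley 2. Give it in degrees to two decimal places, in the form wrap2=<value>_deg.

wrap2=233.15_deg

open belt: β = asin((r2−r1)/C) = asin(17/38) = 26.5750°
wrap1 = π − 2β = 126.8501°
wrap2 = π + 2β = 233.1499°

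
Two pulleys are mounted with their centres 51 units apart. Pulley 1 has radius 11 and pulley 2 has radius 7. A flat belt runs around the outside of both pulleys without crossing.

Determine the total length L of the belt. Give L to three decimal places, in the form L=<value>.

open belt: β = asin((r2−r1)/C) = asin(-4/51) = -4.4984°
wrap1 = π − 2β = 188.9968°
wrap2 = π + 2β = 171.0032°
tangent length = C·cosβ = 50.8429
L = r1·wrap1 + r2·wrap2 + 2·C·cosβ = 11·3.2986 + 7·2.9846 + 2·50.8429 = 158.8626

L=158.863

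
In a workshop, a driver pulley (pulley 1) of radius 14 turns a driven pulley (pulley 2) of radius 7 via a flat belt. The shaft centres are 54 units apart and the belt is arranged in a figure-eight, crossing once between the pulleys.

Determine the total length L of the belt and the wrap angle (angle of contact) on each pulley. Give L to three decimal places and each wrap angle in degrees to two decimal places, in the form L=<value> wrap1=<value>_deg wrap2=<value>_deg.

crossed belt: β = asin((r1+r2)/C) = asin(21/54) = 22.8854°
wrap1 = wrap2 = π + 2β = 225.7708°
tangent length = C·cosβ = 49.7494
L = (r1+r2)·wrap + 2·C·cosβ = 21·3.9404 + 2·49.7494 = 182.2480

L=182.248 wrap1=225.77_deg wrap2=225.77_deg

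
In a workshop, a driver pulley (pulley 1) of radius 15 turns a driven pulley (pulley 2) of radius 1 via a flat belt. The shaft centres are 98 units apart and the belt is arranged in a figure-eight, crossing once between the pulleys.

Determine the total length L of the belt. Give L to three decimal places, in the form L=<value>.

crossed belt: β = asin((r1+r2)/C) = asin(16/98) = 9.3965°
wrap1 = wrap2 = π + 2β = 198.7930°
tangent length = C·cosβ = 96.6851
L = (r1+r2)·wrap + 2·C·cosβ = 16·3.4696 + 2·96.6851 = 248.8836

L=248.884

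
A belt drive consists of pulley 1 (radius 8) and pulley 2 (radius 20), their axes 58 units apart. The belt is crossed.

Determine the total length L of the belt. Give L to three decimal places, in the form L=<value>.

L=217.765

crossed belt: β = asin((r1+r2)/C) = asin(28/58) = 28.8657°
wrap1 = wrap2 = π + 2β = 237.7315°
tangent length = C·cosβ = 50.7937
L = (r1+r2)·wrap + 2·C·cosβ = 28·4.1492 + 2·50.7937 = 217.7649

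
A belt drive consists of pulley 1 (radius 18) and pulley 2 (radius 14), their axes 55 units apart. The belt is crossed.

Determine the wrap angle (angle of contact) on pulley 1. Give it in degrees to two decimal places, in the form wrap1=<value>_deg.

wrap1=251.16_deg

crossed belt: β = asin((r1+r2)/C) = asin(32/55) = 35.5785°
wrap1 = wrap2 = π + 2β = 251.1571°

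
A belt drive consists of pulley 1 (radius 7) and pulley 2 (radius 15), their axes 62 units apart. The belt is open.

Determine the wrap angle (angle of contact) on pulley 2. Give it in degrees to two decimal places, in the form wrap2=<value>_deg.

wrap2=194.83_deg

open belt: β = asin((r2−r1)/C) = asin(8/62) = 7.4137°
wrap1 = π − 2β = 165.1727°
wrap2 = π + 2β = 194.8273°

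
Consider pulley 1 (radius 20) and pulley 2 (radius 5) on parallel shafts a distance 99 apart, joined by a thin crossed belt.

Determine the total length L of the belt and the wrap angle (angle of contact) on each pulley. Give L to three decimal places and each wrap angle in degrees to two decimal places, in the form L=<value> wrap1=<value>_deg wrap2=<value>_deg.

L=282.887 wrap1=209.25_deg wrap2=209.25_deg

crossed belt: β = asin((r1+r2)/C) = asin(25/99) = 14.6270°
wrap1 = wrap2 = π + 2β = 209.2540°
tangent length = C·cosβ = 95.7914
L = (r1+r2)·wrap + 2·C·cosβ = 25·3.6522 + 2·95.7914 = 282.8872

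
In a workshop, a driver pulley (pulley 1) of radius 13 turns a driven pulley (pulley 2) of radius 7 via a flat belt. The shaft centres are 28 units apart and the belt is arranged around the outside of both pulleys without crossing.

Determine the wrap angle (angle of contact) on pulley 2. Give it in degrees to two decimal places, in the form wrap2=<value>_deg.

open belt: β = asin((r2−r1)/C) = asin(-6/28) = -12.3736°
wrap1 = π − 2β = 204.7473°
wrap2 = π + 2β = 155.2527°

wrap2=155.25_deg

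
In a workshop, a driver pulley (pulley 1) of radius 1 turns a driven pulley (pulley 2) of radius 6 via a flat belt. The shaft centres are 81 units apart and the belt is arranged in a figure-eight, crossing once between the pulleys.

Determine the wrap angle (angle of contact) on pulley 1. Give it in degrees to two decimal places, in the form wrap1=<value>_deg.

crossed belt: β = asin((r1+r2)/C) = asin(7/81) = 4.9577°
wrap1 = wrap2 = π + 2β = 189.9153°

wrap1=189.92_deg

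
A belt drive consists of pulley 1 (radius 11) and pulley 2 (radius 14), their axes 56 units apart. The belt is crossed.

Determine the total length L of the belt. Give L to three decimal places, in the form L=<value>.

L=201.898

crossed belt: β = asin((r1+r2)/C) = asin(25/56) = 26.5148°
wrap1 = wrap2 = π + 2β = 233.0295°
tangent length = C·cosβ = 50.1099
L = (r1+r2)·wrap + 2·C·cosβ = 25·4.0671 + 2·50.1099 = 201.8981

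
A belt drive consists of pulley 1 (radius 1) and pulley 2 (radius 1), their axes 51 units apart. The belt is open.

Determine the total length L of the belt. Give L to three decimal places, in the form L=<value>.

open belt: β = asin((r2−r1)/C) = asin(0/51) = 0.0000°
wrap1 = π − 2β = 180.0000°
wrap2 = π + 2β = 180.0000°
tangent length = C·cosβ = 51.0000
L = r1·wrap1 + r2·wrap2 + 2·C·cosβ = 1·3.1416 + 1·3.1416 + 2·51.0000 = 108.2832

L=108.283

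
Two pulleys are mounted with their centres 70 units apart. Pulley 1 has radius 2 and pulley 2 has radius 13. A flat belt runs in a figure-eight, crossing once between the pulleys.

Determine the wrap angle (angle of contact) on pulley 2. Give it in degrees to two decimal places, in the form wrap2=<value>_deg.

wrap2=204.75_deg

crossed belt: β = asin((r1+r2)/C) = asin(15/70) = 12.3736°
wrap1 = wrap2 = π + 2β = 204.7473°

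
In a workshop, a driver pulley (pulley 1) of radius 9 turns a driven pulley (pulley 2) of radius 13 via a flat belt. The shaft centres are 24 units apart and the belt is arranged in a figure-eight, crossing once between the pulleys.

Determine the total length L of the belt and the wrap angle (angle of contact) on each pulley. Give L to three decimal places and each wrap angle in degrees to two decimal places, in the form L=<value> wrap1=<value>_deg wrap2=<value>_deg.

crossed belt: β = asin((r1+r2)/C) = asin(22/24) = 66.4435°
wrap1 = wrap2 = π + 2β = 312.8871°
tangent length = C·cosβ = 9.5917
L = (r1+r2)·wrap + 2·C·cosβ = 22·5.4609 + 2·9.5917 = 139.3233

L=139.323 wrap1=312.89_deg wrap2=312.89_deg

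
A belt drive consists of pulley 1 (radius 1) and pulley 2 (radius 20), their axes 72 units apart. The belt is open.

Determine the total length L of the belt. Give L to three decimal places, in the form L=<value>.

L=215.017

open belt: β = asin((r2−r1)/C) = asin(19/72) = 15.3009°
wrap1 = π − 2β = 149.3981°
wrap2 = π + 2β = 210.6019°
tangent length = C·cosβ = 69.4478
L = r1·wrap1 + r2·wrap2 + 2·C·cosβ = 1·2.6075 + 20·3.6757 + 2·69.4478 = 215.0171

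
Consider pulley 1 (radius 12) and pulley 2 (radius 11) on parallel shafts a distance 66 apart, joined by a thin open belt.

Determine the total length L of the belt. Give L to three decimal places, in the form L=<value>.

L=204.272

open belt: β = asin((r2−r1)/C) = asin(-1/66) = -0.8682°
wrap1 = π − 2β = 181.7363°
wrap2 = π + 2β = 178.2637°
tangent length = C·cosβ = 65.9924
L = r1·wrap1 + r2·wrap2 + 2·C·cosβ = 12·3.1719 + 11·3.1113 + 2·65.9924 = 204.2718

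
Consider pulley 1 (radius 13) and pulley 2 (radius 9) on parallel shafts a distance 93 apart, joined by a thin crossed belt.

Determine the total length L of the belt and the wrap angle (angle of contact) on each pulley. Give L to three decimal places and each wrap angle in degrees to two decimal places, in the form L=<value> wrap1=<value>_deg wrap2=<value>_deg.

crossed belt: β = asin((r1+r2)/C) = asin(22/93) = 13.6835°
wrap1 = wrap2 = π + 2β = 207.3671°
tangent length = C·cosβ = 90.3604
L = (r1+r2)·wrap + 2·C·cosβ = 22·3.6192 + 2·90.3604 = 260.3440

L=260.344 wrap1=207.37_deg wrap2=207.37_deg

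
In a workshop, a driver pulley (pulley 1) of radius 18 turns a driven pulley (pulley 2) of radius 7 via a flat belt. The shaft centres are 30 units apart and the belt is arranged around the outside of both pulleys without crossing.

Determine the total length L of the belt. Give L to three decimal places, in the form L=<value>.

L=142.620

open belt: β = asin((r2−r1)/C) = asin(-11/30) = -21.5102°
wrap1 = π − 2β = 223.0204°
wrap2 = π + 2β = 136.9796°
tangent length = C·cosβ = 27.9106
L = r1·wrap1 + r2·wrap2 + 2·C·cosβ = 18·3.8924 + 7·2.3907 + 2·27.9106 = 142.6203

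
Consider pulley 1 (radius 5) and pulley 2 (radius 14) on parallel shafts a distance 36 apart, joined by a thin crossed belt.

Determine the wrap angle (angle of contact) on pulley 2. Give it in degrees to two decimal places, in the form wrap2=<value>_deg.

wrap2=243.71_deg

crossed belt: β = asin((r1+r2)/C) = asin(19/36) = 31.8554°
wrap1 = wrap2 = π + 2β = 243.7109°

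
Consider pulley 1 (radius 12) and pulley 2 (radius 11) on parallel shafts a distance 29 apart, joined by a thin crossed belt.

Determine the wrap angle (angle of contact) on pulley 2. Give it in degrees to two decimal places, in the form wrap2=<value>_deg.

wrap2=284.95_deg

crossed belt: β = asin((r1+r2)/C) = asin(23/29) = 52.4765°
wrap1 = wrap2 = π + 2β = 284.9530°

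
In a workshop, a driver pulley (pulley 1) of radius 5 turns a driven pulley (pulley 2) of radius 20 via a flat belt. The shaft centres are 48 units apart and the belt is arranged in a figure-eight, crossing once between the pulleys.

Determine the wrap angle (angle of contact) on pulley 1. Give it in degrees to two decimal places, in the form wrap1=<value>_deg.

wrap1=242.78_deg

crossed belt: β = asin((r1+r2)/C) = asin(25/48) = 31.3882°
wrap1 = wrap2 = π + 2β = 242.7763°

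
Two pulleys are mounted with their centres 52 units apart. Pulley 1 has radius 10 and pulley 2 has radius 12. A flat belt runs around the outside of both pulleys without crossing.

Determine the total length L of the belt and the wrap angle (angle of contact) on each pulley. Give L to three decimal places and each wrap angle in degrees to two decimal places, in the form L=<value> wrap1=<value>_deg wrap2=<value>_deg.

L=173.192 wrap1=175.59_deg wrap2=184.41_deg

open belt: β = asin((r2−r1)/C) = asin(2/52) = 2.2042°
wrap1 = π − 2β = 175.5915°
wrap2 = π + 2β = 184.4085°
tangent length = C·cosβ = 51.9615
L = r1·wrap1 + r2·wrap2 + 2·C·cosβ = 10·3.0647 + 12·3.2185 + 2·51.9615 = 173.1920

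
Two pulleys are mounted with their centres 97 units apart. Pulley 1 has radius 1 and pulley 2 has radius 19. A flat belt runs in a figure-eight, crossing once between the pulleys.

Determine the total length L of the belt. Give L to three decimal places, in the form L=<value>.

L=260.970

crossed belt: β = asin((r1+r2)/C) = asin(20/97) = 11.8989°
wrap1 = wrap2 = π + 2β = 203.7978°
tangent length = C·cosβ = 94.9158
L = (r1+r2)·wrap + 2·C·cosβ = 20·3.5569 + 2·94.9158 = 260.9704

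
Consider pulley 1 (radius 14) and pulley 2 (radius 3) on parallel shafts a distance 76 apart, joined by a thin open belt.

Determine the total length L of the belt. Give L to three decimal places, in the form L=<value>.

open belt: β = asin((r2−r1)/C) = asin(-11/76) = -8.3220°
wrap1 = π − 2β = 196.6441°
wrap2 = π + 2β = 163.3559°
tangent length = C·cosβ = 75.1997
L = r1·wrap1 + r2·wrap2 + 2·C·cosβ = 14·3.4321 + 3·2.8511 + 2·75.1997 = 207.0020

L=207.002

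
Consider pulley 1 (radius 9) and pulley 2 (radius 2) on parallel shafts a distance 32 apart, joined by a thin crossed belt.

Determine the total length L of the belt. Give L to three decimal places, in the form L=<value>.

L=102.377

crossed belt: β = asin((r1+r2)/C) = asin(11/32) = 20.1055°
wrap1 = wrap2 = π + 2β = 220.2110°
tangent length = C·cosβ = 30.0500
L = (r1+r2)·wrap + 2·C·cosβ = 11·3.8434 + 2·30.0500 = 102.3774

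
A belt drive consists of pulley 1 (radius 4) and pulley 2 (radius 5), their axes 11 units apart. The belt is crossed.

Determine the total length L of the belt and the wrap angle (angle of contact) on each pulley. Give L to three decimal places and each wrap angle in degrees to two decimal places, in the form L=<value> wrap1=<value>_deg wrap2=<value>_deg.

crossed belt: β = asin((r1+r2)/C) = asin(9/11) = 54.9032°
wrap1 = wrap2 = π + 2β = 289.8064°
tangent length = C·cosβ = 6.3246
L = (r1+r2)·wrap + 2·C·cosβ = 9·5.0581 + 2·6.3246 = 58.1718

L=58.172 wrap1=289.81_deg wrap2=289.81_deg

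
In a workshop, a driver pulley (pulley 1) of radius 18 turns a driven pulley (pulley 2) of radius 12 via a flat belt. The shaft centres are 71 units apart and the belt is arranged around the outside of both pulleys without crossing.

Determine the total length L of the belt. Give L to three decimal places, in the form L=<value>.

open belt: β = asin((r2−r1)/C) = asin(-6/71) = -4.8477°
wrap1 = π − 2β = 189.6954°
wrap2 = π + 2β = 170.3046°
tangent length = C·cosβ = 70.7460
L = r1·wrap1 + r2·wrap2 + 2·C·cosβ = 18·3.3108 + 12·2.9724 + 2·70.7460 = 236.7551

L=236.755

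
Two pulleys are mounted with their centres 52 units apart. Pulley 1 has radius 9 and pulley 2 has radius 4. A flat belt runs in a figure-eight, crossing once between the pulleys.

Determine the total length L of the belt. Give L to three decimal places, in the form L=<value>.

crossed belt: β = asin((r1+r2)/C) = asin(13/52) = 14.4775°
wrap1 = wrap2 = π + 2β = 208.9550°
tangent length = C·cosβ = 50.3488
L = (r1+r2)·wrap + 2·C·cosβ = 13·3.6470 + 2·50.3488 = 148.1080

L=148.108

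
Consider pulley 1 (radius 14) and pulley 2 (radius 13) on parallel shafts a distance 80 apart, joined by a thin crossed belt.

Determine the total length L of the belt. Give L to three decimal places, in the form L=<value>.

crossed belt: β = asin((r1+r2)/C) = asin(27/80) = 19.7246°
wrap1 = wrap2 = π + 2β = 219.4493°
tangent length = C·cosβ = 75.3060
L = (r1+r2)·wrap + 2·C·cosβ = 27·3.8301 + 2·75.3060 = 254.0251

L=254.025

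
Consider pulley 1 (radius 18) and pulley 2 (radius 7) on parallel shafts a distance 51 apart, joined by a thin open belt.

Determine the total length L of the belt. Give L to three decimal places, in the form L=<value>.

open belt: β = asin((r2−r1)/C) = asin(-11/51) = -12.4558°
wrap1 = π − 2β = 204.9116°
wrap2 = π + 2β = 155.0884°
tangent length = C·cosβ = 49.7996
L = r1·wrap1 + r2·wrap2 + 2·C·cosβ = 18·3.5764 + 7·2.7068 + 2·49.7996 = 182.9217

L=182.922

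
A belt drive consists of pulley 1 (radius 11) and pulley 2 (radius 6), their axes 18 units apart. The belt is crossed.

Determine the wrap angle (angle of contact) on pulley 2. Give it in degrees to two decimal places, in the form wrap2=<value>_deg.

crossed belt: β = asin((r1+r2)/C) = asin(17/18) = 70.8119°
wrap1 = wrap2 = π + 2β = 321.6237°

wrap2=321.62_deg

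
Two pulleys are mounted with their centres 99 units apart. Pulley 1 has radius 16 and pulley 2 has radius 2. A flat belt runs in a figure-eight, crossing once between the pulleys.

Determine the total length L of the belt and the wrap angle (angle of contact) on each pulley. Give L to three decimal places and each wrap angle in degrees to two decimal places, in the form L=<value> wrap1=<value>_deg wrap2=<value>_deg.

L=257.831 wrap1=200.95_deg wrap2=200.95_deg

crossed belt: β = asin((r1+r2)/C) = asin(18/99) = 10.4757°
wrap1 = wrap2 = π + 2β = 200.9514°
tangent length = C·cosβ = 97.3499
L = (r1+r2)·wrap + 2·C·cosβ = 18·3.5073 + 2·97.3499 = 257.8305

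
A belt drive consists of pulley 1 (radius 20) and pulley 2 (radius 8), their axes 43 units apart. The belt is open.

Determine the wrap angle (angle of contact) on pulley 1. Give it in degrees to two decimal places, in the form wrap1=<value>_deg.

wrap1=212.41_deg

open belt: β = asin((r2−r1)/C) = asin(-12/43) = -16.2047°
wrap1 = π − 2β = 212.4094°
wrap2 = π + 2β = 147.5906°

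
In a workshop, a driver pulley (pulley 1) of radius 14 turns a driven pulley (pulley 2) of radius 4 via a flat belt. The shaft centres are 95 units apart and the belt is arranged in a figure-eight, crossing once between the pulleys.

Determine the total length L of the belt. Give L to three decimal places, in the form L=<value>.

crossed belt: β = asin((r1+r2)/C) = asin(18/95) = 10.9221°
wrap1 = wrap2 = π + 2β = 201.8441°
tangent length = C·cosβ = 93.2792
L = (r1+r2)·wrap + 2·C·cosβ = 18·3.5228 + 2·93.2792 = 249.9695

L=249.970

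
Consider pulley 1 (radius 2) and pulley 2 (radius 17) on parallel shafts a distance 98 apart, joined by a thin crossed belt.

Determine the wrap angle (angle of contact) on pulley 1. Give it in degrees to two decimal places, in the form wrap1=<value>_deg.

wrap1=202.36_deg

crossed belt: β = asin((r1+r2)/C) = asin(19/98) = 11.1792°
wrap1 = wrap2 = π + 2β = 202.3583°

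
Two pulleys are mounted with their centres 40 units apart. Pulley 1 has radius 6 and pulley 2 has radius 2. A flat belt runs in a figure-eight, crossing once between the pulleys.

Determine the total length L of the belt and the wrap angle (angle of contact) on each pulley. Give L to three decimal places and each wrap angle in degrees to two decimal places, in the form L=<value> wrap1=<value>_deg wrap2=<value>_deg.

crossed belt: β = asin((r1+r2)/C) = asin(8/40) = 11.5370°
wrap1 = wrap2 = π + 2β = 203.0739°
tangent length = C·cosβ = 39.1918
L = (r1+r2)·wrap + 2·C·cosβ = 8·3.5443 + 2·39.1918 = 106.7381

L=106.738 wrap1=203.07_deg wrap2=203.07_deg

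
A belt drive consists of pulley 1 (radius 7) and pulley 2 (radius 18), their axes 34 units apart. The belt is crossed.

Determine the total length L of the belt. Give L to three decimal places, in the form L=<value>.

crossed belt: β = asin((r1+r2)/C) = asin(25/34) = 47.3321°
wrap1 = wrap2 = π + 2β = 274.6641°
tangent length = C·cosβ = 23.0434
L = (r1+r2)·wrap + 2·C·cosβ = 25·4.7938 + 2·23.0434 = 165.9317

L=165.932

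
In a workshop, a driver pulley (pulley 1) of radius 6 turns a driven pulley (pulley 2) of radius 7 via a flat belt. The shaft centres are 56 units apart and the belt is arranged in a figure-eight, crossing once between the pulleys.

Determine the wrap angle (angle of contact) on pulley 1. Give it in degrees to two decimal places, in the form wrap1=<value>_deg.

wrap1=206.85_deg

crossed belt: β = asin((r1+r2)/C) = asin(13/56) = 13.4233°
wrap1 = wrap2 = π + 2β = 206.8465°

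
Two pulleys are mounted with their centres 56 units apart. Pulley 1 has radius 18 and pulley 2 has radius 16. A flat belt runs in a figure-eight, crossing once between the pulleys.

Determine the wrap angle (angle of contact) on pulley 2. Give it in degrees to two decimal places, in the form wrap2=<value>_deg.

crossed belt: β = asin((r1+r2)/C) = asin(34/56) = 37.3832°
wrap1 = wrap2 = π + 2β = 254.7664°

wrap2=254.77_deg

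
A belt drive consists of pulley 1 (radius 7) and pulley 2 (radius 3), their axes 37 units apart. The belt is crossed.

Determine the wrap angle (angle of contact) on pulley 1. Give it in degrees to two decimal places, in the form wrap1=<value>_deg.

wrap1=211.36_deg

crossed belt: β = asin((r1+r2)/C) = asin(10/37) = 15.6804°
wrap1 = wrap2 = π + 2β = 211.3607°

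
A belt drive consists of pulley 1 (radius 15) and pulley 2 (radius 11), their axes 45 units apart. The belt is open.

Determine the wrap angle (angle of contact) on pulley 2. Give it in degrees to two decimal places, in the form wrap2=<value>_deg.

wrap2=169.80_deg

open belt: β = asin((r2−r1)/C) = asin(-4/45) = -5.0997°
wrap1 = π − 2β = 190.1994°
wrap2 = π + 2β = 169.8006°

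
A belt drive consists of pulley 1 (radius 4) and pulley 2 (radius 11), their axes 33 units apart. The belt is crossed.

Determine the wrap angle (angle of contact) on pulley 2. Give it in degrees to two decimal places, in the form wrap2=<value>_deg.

crossed belt: β = asin((r1+r2)/C) = asin(15/33) = 27.0357°
wrap1 = wrap2 = π + 2β = 234.0714°

wrap2=234.07_deg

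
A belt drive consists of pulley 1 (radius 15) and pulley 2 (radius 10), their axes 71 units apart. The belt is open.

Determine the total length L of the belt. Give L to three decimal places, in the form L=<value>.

L=220.892

open belt: β = asin((r2−r1)/C) = asin(-5/71) = -4.0383°
wrap1 = π − 2β = 188.0765°
wrap2 = π + 2β = 171.9235°
tangent length = C·cosβ = 70.8237
L = r1·wrap1 + r2·wrap2 + 2·C·cosβ = 15·3.2826 + 10·3.0006 + 2·70.8237 = 220.8921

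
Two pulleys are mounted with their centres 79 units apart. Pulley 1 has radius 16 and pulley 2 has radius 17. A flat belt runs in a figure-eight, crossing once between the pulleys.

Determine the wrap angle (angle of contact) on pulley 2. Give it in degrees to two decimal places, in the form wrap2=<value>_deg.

wrap2=229.38_deg

crossed belt: β = asin((r1+r2)/C) = asin(33/79) = 24.6908°
wrap1 = wrap2 = π + 2β = 229.3816°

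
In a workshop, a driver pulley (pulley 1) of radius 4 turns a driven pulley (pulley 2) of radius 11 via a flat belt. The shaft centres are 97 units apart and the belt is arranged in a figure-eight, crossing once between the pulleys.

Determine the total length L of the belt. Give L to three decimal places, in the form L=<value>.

crossed belt: β = asin((r1+r2)/C) = asin(15/97) = 8.8959°
wrap1 = wrap2 = π + 2β = 197.7917°
tangent length = C·cosβ = 95.8332
L = (r1+r2)·wrap + 2·C·cosβ = 15·3.4521 + 2·95.8332 = 243.4481

L=243.448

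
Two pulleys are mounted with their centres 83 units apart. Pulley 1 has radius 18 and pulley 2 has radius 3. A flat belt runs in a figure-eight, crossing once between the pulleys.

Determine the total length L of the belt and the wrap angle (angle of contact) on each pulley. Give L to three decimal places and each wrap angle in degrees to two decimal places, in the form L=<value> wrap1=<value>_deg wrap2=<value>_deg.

crossed belt: β = asin((r1+r2)/C) = asin(21/83) = 14.6558°
wrap1 = wrap2 = π + 2β = 209.3116°
tangent length = C·cosβ = 80.2994
L = (r1+r2)·wrap + 2·C·cosβ = 21·3.6532 + 2·80.2994 = 237.3156

L=237.316 wrap1=209.31_deg wrap2=209.31_deg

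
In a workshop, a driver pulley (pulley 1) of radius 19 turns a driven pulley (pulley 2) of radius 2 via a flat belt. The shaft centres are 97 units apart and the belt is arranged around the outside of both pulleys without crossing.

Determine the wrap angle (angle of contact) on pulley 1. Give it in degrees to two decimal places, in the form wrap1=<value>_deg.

wrap1=200.19_deg

open belt: β = asin((r2−r1)/C) = asin(-17/97) = -10.0937°
wrap1 = π − 2β = 200.1873°
wrap2 = π + 2β = 159.8127°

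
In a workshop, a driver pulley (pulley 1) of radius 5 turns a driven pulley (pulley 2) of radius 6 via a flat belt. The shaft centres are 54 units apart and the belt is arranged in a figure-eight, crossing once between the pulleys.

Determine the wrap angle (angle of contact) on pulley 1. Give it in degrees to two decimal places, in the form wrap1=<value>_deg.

wrap1=203.51_deg

crossed belt: β = asin((r1+r2)/C) = asin(11/54) = 11.7536°
wrap1 = wrap2 = π + 2β = 203.5073°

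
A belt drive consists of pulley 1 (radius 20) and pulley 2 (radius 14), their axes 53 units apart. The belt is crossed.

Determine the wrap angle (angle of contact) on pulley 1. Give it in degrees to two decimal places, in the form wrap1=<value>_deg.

wrap1=259.81_deg

crossed belt: β = asin((r1+r2)/C) = asin(34/53) = 39.9045°
wrap1 = wrap2 = π + 2β = 259.8089°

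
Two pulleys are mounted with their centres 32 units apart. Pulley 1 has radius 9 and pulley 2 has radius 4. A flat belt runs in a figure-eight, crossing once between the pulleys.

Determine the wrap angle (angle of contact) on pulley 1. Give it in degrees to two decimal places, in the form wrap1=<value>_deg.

wrap1=227.94_deg

crossed belt: β = asin((r1+r2)/C) = asin(13/32) = 23.9695°
wrap1 = wrap2 = π + 2β = 227.9390°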